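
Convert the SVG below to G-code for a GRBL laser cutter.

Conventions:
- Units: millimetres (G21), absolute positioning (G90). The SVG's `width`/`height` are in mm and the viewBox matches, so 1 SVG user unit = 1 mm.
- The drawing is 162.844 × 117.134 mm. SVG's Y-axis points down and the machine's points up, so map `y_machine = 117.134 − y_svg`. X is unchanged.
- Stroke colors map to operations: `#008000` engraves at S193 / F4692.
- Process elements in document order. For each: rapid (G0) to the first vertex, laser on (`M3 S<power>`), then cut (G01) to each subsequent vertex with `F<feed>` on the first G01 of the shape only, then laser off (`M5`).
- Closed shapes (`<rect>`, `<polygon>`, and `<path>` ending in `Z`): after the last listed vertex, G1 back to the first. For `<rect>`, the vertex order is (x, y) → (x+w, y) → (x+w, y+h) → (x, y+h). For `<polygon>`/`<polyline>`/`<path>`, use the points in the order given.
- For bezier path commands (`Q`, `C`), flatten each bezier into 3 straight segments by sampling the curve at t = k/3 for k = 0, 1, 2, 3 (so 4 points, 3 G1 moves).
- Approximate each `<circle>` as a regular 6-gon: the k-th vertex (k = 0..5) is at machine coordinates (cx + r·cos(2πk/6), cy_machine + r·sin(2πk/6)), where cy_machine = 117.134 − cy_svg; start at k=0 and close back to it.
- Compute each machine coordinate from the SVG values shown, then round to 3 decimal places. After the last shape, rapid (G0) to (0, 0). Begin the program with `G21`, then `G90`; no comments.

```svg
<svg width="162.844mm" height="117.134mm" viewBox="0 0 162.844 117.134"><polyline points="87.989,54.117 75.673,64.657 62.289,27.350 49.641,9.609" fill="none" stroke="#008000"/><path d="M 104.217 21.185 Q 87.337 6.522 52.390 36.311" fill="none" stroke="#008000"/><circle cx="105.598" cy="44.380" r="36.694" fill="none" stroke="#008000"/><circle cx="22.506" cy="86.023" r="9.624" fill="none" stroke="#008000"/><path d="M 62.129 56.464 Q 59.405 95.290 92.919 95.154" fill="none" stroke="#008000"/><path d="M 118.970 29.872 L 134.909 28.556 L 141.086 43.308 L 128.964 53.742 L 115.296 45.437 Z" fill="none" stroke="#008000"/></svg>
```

1 u = 1 mm; y_m = 117.134 − y.

[1] `<polyline>` open polyline, #008000→engrave S193 F4692: (87.989,63.017) → (75.673,52.477) → (62.289,89.784) → (49.641,107.525)

[2] `<path>` quadratic bezier, #008000→engrave S193 F4692: (104.217,95.949) → (90.956,100.785) → (73.681,95.743) → (52.390,80.823)

[3] `<circle>` circle, #008000→engrave S193 F4692: (142.292,72.754) → (123.945,104.532) → (87.251,104.532) → (68.904,72.754) → (87.251,40.976) → (123.945,40.976) → (142.292,72.754) (closed)

[4] `<circle>` circle, #008000→engrave S193 F4692: (32.130,31.111) → (27.318,39.446) → (17.694,39.446) → (12.882,31.111) → (17.694,22.776) → (27.318,22.776) → (32.130,31.111) (closed)

[5] `<path>` quadratic bezier, #008000→engrave S193 F4692: (62.129,60.670) → (64.339,39.115) → (74.603,26.218) → (92.919,21.980)

[6] `<path>` regular polygon, #008000→engrave S193 F4692: (118.970,87.262) → (134.909,88.578) → (141.086,73.826) → (128.964,63.392) → (115.296,71.697) → (118.970,87.262) (closed)

G21
G90
G0 X87.989 Y63.017
M3 S193
G01 X75.673 Y52.477 F4692
G01 X62.289 Y89.784
G01 X49.641 Y107.525
M5
G0 X104.217 Y95.949
M3 S193
G01 X90.956 Y100.785 F4692
G01 X73.681 Y95.743
G01 X52.390 Y80.823
M5
G0 X142.292 Y72.754
M3 S193
G01 X123.945 Y104.532 F4692
G01 X87.251 Y104.532
G01 X68.904 Y72.754
G01 X87.251 Y40.976
G01 X123.945 Y40.976
G01 X142.292 Y72.754
M5
G0 X32.130 Y31.111
M3 S193
G01 X27.318 Y39.446 F4692
G01 X17.694 Y39.446
G01 X12.882 Y31.111
G01 X17.694 Y22.776
G01 X27.318 Y22.776
G01 X32.130 Y31.111
M5
G0 X62.129 Y60.670
M3 S193
G01 X64.339 Y39.115 F4692
G01 X74.603 Y26.218
G01 X92.919 Y21.980
M5
G0 X118.970 Y87.262
M3 S193
G01 X134.909 Y88.578 F4692
G01 X141.086 Y73.826
G01 X128.964 Y63.392
G01 X115.296 Y71.697
G01 X118.970 Y87.262
M5
G0 X0.000 Y0.000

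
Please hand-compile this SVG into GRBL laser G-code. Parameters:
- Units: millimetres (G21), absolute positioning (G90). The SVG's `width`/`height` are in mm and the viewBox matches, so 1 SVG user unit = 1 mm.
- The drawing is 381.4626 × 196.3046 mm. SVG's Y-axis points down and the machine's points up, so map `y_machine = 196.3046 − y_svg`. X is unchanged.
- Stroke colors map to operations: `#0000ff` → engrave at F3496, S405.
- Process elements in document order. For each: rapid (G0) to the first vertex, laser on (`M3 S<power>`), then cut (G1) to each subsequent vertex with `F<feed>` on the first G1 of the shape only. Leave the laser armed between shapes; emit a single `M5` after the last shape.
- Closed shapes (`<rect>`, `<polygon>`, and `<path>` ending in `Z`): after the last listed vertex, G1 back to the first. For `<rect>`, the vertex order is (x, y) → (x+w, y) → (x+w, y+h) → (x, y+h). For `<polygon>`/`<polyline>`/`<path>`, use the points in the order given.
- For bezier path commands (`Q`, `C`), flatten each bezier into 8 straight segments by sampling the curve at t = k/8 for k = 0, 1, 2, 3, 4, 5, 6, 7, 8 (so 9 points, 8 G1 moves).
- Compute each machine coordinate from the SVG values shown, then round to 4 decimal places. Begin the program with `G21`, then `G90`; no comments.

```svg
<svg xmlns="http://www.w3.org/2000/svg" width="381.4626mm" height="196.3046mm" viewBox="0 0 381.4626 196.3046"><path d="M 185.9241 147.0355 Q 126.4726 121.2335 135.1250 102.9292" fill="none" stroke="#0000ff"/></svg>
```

G21
G90
G0 X185.9241 Y49.2691
M3 S405
G1 X172.1253 Y55.6024 F3496
G1 X160.4548 Y61.7015
G1 X150.9126 Y67.5662
G1 X143.4986 Y73.1967
G1 X138.2128 Y78.5928
G1 X135.0553 Y83.7546
G1 X134.0260 Y88.6822
G1 X135.1250 Y93.3754
M5

1 u = 1 mm; y_m = 196.3046 − y.

[1] `<path>` quadratic bezier, #0000ff→engrave S405 F3496: (185.9241,49.2691) → (172.1253,55.6024) → (160.4548,61.7015) → (150.9126,67.5662) → (143.4986,73.1967) → (138.2128,78.5928) → (135.0553,83.7546) → (134.0260,88.6822) → (135.1250,93.3754)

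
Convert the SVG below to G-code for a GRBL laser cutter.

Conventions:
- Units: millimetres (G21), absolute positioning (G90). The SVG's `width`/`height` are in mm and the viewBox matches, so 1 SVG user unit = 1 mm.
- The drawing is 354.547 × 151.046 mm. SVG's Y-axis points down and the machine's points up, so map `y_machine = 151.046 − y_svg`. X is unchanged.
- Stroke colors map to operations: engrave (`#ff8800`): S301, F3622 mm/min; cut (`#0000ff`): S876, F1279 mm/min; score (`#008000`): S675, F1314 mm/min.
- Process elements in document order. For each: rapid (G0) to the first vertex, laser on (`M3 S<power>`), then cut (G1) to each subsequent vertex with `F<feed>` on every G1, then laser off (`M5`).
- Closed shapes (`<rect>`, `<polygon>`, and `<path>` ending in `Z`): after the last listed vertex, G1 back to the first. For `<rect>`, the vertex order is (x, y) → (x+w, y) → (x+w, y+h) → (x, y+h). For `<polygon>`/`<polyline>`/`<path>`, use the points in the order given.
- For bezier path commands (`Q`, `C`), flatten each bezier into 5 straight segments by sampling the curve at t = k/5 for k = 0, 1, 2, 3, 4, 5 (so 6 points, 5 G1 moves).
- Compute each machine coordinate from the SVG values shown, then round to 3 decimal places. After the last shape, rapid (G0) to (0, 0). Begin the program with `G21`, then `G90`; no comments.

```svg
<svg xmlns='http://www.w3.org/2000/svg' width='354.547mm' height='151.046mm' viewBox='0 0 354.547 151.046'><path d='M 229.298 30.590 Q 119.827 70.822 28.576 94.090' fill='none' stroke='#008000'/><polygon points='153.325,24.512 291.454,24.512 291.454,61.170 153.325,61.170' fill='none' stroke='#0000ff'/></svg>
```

viewBox `0 0 354.547 151.046` with mm width/height → 1 unit = 1 mm. Flip: y_m = 151.046 − y_svg.

**Shape 1** — `<path>` quadratic bezier, stroke `#008000` → score (S675, F1314). Control points (SVG): P0=(229.298,30.590), P1=(119.827,70.822), P2=(28.576,94.090); sampled at t=k/5. Machine vertices: (229.298,120.456) → (186.238,105.042) → (144.636,90.985) → (104.492,78.285) → (65.805,66.942) → (28.576,56.956). Open path.

**Shape 2** — `<polygon>` rectangle, stroke `#0000ff` → cut (S876, F1279). Machine vertices: (153.325,126.534) → (291.454,126.534) → (291.454,89.876) → (153.325,89.876) → (153.325,126.534). Closed: final G1 returns to the first vertex.

G21
G90
G0 X229.298 Y120.456
M3 S675
G1 X186.238 Y105.042 F1314
G1 X144.636 Y90.985 F1314
G1 X104.492 Y78.285 F1314
G1 X65.805 Y66.942 F1314
G1 X28.576 Y56.956 F1314
M5
G0 X153.325 Y126.534
M3 S876
G1 X291.454 Y126.534 F1279
G1 X291.454 Y89.876 F1279
G1 X153.325 Y89.876 F1279
G1 X153.325 Y126.534 F1279
M5
G0 X0.000 Y0.000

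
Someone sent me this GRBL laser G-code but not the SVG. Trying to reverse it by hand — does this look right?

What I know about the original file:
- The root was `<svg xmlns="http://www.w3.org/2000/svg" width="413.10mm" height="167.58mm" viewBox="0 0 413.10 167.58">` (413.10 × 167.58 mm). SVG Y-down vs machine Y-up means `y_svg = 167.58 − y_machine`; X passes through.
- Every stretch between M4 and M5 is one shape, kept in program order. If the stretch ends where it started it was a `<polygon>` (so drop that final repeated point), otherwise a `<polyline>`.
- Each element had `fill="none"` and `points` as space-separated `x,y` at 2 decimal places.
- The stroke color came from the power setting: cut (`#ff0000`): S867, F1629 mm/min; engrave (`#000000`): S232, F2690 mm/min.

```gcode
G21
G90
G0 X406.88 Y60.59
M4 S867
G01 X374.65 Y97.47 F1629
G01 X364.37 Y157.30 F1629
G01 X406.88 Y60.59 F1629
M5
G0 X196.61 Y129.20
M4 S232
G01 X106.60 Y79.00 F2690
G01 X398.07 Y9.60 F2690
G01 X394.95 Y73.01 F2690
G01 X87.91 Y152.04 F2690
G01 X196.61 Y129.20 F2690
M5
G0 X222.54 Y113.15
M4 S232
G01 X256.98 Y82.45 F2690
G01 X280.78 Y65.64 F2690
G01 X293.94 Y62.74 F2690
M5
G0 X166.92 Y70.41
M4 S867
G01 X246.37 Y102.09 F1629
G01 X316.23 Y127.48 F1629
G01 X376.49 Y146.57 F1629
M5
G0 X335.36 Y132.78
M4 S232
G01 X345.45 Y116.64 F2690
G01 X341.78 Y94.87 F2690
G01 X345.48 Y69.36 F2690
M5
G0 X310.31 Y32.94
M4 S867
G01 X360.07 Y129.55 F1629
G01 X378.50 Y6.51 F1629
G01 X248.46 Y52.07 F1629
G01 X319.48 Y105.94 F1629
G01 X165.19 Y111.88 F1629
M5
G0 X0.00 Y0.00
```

Machine Y-up, SVG Y-down with viewBox height 167.58, so y_svg = 167.58 − y_machine; X carries over.

Run 1: power S867 maps to stroke `#ff0000` (cut). The run returns to its start, so emit a `<polygon>` with points (Y-flipped): 406.88,106.99 374.65,70.11 364.37,10.28.

Run 2: the run's S232 means `#000000` (engrave). The run returns to its start, so emit a `<polygon>` with points (Y-flipped): 196.61,38.38 106.60,88.58 398.07,157.98 394.95,94.57 87.91,15.54.

Run 3: S232 ⇒ engrave layer `#000000`. The run is open, so emit a `<polyline>` with points (Y-flipped): 222.54,54.43 256.98,85.13 280.78,101.94 293.94,104.84.

Run 4: the run's S867 means `#ff0000` (cut). The run is open, so emit a `<polyline>` with points (Y-flipped): 166.92,97.17 246.37,65.49 316.23,40.10 376.49,21.01.

Run 5: S232 ⇒ engrave layer `#000000`. The run is open, so emit a `<polyline>` with points (Y-flipped): 335.36,34.80 345.45,50.94 341.78,72.71 345.48,98.22.

Run 6: power S867 maps to stroke `#ff0000` (cut). The run is open, so emit a `<polyline>` with points (Y-flipped): 310.31,134.64 360.07,38.03 378.50,161.07 248.46,115.51 319.48,61.64 165.19,55.70.

<svg xmlns="http://www.w3.org/2000/svg" width="413.10mm" height="167.58mm" viewBox="0 0 413.10 167.58">
  <polygon points="406.88,106.99 374.65,70.11 364.37,10.28" fill="none" stroke="#ff0000"/>
  <polygon points="196.61,38.38 106.60,88.58 398.07,157.98 394.95,94.57 87.91,15.54" fill="none" stroke="#000000"/>
  <polyline points="222.54,54.43 256.98,85.13 280.78,101.94 293.94,104.84" fill="none" stroke="#000000"/>
  <polyline points="166.92,97.17 246.37,65.49 316.23,40.10 376.49,21.01" fill="none" stroke="#ff0000"/>
  <polyline points="335.36,34.80 345.45,50.94 341.78,72.71 345.48,98.22" fill="none" stroke="#000000"/>
  <polyline points="310.31,134.64 360.07,38.03 378.50,161.07 248.46,115.51 319.48,61.64 165.19,55.70" fill="none" stroke="#ff0000"/>
</svg>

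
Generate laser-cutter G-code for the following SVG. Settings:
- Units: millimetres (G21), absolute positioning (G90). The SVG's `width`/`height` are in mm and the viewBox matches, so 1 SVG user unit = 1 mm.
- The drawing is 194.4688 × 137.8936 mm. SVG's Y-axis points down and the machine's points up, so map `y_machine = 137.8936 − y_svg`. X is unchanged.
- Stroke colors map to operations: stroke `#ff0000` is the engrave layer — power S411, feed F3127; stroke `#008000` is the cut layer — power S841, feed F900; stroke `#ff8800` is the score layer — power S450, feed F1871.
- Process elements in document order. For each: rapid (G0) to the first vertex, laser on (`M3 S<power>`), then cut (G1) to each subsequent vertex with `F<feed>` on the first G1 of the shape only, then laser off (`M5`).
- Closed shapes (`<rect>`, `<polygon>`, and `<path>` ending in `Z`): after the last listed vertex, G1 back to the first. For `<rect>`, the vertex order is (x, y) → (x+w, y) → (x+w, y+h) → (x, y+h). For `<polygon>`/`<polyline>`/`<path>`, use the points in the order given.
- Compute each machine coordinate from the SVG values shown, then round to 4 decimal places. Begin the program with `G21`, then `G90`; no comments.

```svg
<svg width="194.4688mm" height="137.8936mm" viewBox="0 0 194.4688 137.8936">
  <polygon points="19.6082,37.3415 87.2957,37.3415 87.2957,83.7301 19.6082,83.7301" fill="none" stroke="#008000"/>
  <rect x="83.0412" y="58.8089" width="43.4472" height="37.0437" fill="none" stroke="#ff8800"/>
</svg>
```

viewBox `0 0 194.4688 137.8936` with mm width/height → 1 unit = 1 mm. Flip: y_m = 137.8936 − y_svg.

**Shape 1** — `<polygon>` rectangle, stroke `#008000` → cut (S841, F900). Machine vertices: (19.6082,100.5521) → (87.2957,100.5521) → (87.2957,54.1635) → (19.6082,54.1635) → (19.6082,100.5521). Closed: final G1 returns to the first vertex.

**Shape 2** — `<rect>` rectangle, stroke `#ff8800` → score (S450, F1871). Machine vertices: (83.0412,79.0847) → (126.4884,79.0847) → (126.4884,42.0410) → (83.0412,42.0410) → (83.0412,79.0847). Closed: final G1 returns to the first vertex.

G21
G90
G0 X19.6082 Y100.5521
M3 S841
G1 X87.2957 Y100.5521 F900
G1 X87.2957 Y54.1635
G1 X19.6082 Y54.1635
G1 X19.6082 Y100.5521
M5
G0 X83.0412 Y79.0847
M3 S450
G1 X126.4884 Y79.0847 F1871
G1 X126.4884 Y42.0410
G1 X83.0412 Y42.0410
G1 X83.0412 Y79.0847
M5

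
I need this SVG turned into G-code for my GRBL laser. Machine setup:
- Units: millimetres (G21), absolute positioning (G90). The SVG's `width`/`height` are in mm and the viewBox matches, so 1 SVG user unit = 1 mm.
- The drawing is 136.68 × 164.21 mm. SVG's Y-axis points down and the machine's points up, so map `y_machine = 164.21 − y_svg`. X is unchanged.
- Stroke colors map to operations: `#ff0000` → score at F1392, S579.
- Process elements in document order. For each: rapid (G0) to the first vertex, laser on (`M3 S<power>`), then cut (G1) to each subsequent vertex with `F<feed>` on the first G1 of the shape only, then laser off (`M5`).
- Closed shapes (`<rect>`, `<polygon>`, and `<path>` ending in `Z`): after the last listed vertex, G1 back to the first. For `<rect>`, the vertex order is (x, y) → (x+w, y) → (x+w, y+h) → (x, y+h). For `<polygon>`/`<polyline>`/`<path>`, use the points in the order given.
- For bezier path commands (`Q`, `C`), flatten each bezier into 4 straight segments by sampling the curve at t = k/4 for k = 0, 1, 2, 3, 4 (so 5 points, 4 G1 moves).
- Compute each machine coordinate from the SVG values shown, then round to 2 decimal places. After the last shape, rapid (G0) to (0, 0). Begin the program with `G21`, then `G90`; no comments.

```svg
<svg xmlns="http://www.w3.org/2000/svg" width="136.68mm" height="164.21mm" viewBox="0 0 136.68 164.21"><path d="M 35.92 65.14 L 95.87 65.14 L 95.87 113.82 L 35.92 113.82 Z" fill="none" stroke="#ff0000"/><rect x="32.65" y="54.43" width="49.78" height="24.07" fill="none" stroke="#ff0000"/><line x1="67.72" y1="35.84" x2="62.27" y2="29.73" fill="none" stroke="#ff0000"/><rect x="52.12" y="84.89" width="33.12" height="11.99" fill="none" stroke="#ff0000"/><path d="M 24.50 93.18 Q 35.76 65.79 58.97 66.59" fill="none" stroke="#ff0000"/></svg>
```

G21
G90
G0 X35.92 Y99.07
M3 S579
G1 X95.87 Y99.07 F1392
G1 X95.87 Y50.39
G1 X35.92 Y50.39
G1 X35.92 Y99.07
M5
G0 X32.65 Y109.78
M3 S579
G1 X82.43 Y109.78 F1392
G1 X82.43 Y85.71
G1 X32.65 Y85.71
G1 X32.65 Y109.78
M5
G0 X67.72 Y128.37
M3 S579
G1 X62.27 Y134.48 F1392
M5
G0 X52.12 Y79.32
M3 S579
G1 X85.24 Y79.32 F1392
G1 X85.24 Y67.33
G1 X52.12 Y67.33
G1 X52.12 Y79.32
M5
G0 X24.50 Y71.03
M3 S579
G1 X30.88 Y82.96 F1392
G1 X38.75 Y91.37
G1 X48.11 Y96.26
G1 X58.97 Y97.62
M5
G0 X0.00 Y0.00

Since the viewBox matches the mm dimensions, user units are millimetres directly. The only transform is the Y-flip y_m = 164.21 − y_svg.

Shape 1 is a rectangle drawn with `<path>`. Its stroke #ff0000 means score at S579, F1392. After flipping Y the toolpath is (35.92,99.07) → (95.87,99.07) → (95.87,50.39) → (35.92,50.39) → (35.92,99.07), returning to the start.

Shape 2 is a rectangle drawn with `<rect>`. Its stroke #ff0000 means score at S579, F1392. After flipping Y the toolpath is (32.65,109.78) → (82.43,109.78) → (82.43,85.71) → (32.65,85.71) → (32.65,109.78), returning to the start.

Shape 3 is a line segment drawn with `<line>`. Its stroke #ff0000 means score at S579, F1392. After flipping Y the toolpath is (67.72,128.37) → (62.27,134.48).

Shape 4 is a rectangle drawn with `<rect>`. Its stroke #ff0000 means score at S579, F1392. After flipping Y the toolpath is (52.12,79.32) → (85.24,79.32) → (85.24,67.33) → (52.12,67.33) → (52.12,79.32), returning to the start.

Shape 5 is a quadratic bezier drawn with `<path>`. Its stroke #ff0000 means score at S579, F1392. After flipping Y the toolpath is (24.50,71.03) → (30.88,82.96) → (38.75,91.37) → (48.11,96.26) → (58.97,97.62).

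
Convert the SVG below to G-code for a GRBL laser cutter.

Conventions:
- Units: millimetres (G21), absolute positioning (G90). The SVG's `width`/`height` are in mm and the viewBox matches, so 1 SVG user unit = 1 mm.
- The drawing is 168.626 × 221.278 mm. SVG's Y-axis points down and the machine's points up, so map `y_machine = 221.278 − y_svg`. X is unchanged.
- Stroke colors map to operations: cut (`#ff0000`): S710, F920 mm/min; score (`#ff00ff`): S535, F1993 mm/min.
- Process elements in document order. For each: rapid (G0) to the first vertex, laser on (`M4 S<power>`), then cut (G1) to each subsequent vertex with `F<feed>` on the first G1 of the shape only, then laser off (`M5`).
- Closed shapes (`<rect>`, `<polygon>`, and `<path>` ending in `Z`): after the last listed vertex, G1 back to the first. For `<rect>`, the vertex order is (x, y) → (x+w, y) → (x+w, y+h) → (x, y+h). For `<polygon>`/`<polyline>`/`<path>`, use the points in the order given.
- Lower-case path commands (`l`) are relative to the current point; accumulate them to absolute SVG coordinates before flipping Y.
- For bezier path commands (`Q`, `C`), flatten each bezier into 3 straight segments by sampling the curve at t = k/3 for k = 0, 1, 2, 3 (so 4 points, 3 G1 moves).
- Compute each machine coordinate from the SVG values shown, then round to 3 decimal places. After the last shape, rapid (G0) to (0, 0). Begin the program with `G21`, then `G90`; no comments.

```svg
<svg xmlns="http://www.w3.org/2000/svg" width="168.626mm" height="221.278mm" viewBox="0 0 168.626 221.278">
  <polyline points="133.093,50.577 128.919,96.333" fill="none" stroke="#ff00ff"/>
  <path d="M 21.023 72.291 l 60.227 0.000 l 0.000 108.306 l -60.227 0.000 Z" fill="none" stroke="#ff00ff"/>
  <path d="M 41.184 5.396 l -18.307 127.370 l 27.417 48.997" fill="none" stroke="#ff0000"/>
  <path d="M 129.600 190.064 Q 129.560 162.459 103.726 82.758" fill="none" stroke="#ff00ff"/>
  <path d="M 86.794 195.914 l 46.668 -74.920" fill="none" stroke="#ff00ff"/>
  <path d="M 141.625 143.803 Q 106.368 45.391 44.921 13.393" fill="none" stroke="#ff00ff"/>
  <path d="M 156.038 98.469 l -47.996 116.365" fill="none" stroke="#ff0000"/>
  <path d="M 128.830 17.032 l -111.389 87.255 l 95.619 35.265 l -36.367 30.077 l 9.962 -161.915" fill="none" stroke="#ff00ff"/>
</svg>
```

1 u = 1 mm; y_m = 221.278 − y.

[1] `<polyline>` line segment, #ff00ff→score S535 F1993: (133.093,170.701) → (128.919,124.945)

[2] `<path>` rectangle, #ff00ff→score S535 F1993: (21.023,148.987) → (81.250,148.987) → (81.250,40.681) → (21.023,40.681) → (21.023,148.987) (closed)

[3] `<path>` open polyline, #ff0000→cut S710 F920: (41.184,215.882) → (22.877,88.512) → (50.294,39.515)

[4] `<path>` quadratic bezier, #ff00ff→score S535 F1993: (129.600,31.214) → (126.707,55.406) → (118.083,91.174) → (103.726,138.520)

[5] `<path>` line segment, #ff00ff→score S535 F1993: (86.794,25.364) → (133.462,100.284)

[6] `<path>` quadratic bezier, #ff00ff→score S535 F1993: (141.625,77.475) → (115.210,135.704) → (82.976,179.174) → (44.921,207.885)

[7] `<path>` line segment, #ff0000→cut S710 F920: (156.038,122.809) → (108.042,6.444)

[8] `<path>` open polyline, #ff00ff→score S535 F1993: (128.830,204.246) → (17.441,116.991) → (113.060,81.726) → (76.693,51.649) → (86.655,213.564)

G21
G90
G0 X133.093 Y170.701
M4 S535
G1 X128.919 Y124.945 F1993
M5
G0 X21.023 Y148.987
M4 S535
G1 X81.250 Y148.987 F1993
G1 X81.250 Y40.681
G1 X21.023 Y40.681
G1 X21.023 Y148.987
M5
G0 X41.184 Y215.882
M4 S710
G1 X22.877 Y88.512 F920
G1 X50.294 Y39.515
M5
G0 X129.600 Y31.214
M4 S535
G1 X126.707 Y55.406 F1993
G1 X118.083 Y91.174
G1 X103.726 Y138.520
M5
G0 X86.794 Y25.364
M4 S535
G1 X133.462 Y100.284 F1993
M5
G0 X141.625 Y77.475
M4 S535
G1 X115.210 Y135.704 F1993
G1 X82.976 Y179.174
G1 X44.921 Y207.885
M5
G0 X156.038 Y122.809
M4 S710
G1 X108.042 Y6.444 F920
M5
G0 X128.830 Y204.246
M4 S535
G1 X17.441 Y116.991 F1993
G1 X113.060 Y81.726
G1 X76.693 Y51.649
G1 X86.655 Y213.564
M5
G0 X0.000 Y0.000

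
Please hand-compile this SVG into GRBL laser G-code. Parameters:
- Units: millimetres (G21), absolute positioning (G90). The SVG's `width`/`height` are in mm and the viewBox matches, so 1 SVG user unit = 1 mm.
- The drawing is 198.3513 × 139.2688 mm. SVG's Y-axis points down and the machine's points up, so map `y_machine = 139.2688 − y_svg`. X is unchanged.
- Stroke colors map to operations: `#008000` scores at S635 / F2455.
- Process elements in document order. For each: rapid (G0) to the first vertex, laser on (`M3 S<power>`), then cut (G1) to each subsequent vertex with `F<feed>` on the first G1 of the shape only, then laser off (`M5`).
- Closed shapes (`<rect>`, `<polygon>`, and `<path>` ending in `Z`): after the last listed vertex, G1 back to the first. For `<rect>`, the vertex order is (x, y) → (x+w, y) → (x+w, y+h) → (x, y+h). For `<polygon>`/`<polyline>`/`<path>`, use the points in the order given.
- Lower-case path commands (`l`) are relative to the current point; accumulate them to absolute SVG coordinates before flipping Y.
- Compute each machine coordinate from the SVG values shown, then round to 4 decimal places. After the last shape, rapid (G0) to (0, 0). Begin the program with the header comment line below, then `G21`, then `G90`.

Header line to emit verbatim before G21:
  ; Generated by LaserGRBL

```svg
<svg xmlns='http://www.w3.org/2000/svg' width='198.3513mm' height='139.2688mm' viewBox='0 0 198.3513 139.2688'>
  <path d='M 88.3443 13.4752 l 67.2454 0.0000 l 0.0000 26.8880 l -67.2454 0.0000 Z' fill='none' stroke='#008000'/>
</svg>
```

viewBox `0 0 198.3513 139.2688` with mm width/height → 1 unit = 1 mm. Flip: y_m = 139.2688 − y_svg.

**Shape 1** — `<path>` rectangle, stroke `#008000` → score (S635, F2455). Machine vertices: (88.3443,125.7936) → (155.5897,125.7936) → (155.5897,98.9056) → (88.3443,98.9056) → (88.3443,125.7936). Closed: final G1 returns to the first vertex.

; Generated by LaserGRBL
G21
G90
G0 X88.3443 Y125.7936
M3 S635
G1 X155.5897 Y125.7936 F2455
G1 X155.5897 Y98.9056
G1 X88.3443 Y98.9056
G1 X88.3443 Y125.7936
M5
G0 X0.0000 Y0.0000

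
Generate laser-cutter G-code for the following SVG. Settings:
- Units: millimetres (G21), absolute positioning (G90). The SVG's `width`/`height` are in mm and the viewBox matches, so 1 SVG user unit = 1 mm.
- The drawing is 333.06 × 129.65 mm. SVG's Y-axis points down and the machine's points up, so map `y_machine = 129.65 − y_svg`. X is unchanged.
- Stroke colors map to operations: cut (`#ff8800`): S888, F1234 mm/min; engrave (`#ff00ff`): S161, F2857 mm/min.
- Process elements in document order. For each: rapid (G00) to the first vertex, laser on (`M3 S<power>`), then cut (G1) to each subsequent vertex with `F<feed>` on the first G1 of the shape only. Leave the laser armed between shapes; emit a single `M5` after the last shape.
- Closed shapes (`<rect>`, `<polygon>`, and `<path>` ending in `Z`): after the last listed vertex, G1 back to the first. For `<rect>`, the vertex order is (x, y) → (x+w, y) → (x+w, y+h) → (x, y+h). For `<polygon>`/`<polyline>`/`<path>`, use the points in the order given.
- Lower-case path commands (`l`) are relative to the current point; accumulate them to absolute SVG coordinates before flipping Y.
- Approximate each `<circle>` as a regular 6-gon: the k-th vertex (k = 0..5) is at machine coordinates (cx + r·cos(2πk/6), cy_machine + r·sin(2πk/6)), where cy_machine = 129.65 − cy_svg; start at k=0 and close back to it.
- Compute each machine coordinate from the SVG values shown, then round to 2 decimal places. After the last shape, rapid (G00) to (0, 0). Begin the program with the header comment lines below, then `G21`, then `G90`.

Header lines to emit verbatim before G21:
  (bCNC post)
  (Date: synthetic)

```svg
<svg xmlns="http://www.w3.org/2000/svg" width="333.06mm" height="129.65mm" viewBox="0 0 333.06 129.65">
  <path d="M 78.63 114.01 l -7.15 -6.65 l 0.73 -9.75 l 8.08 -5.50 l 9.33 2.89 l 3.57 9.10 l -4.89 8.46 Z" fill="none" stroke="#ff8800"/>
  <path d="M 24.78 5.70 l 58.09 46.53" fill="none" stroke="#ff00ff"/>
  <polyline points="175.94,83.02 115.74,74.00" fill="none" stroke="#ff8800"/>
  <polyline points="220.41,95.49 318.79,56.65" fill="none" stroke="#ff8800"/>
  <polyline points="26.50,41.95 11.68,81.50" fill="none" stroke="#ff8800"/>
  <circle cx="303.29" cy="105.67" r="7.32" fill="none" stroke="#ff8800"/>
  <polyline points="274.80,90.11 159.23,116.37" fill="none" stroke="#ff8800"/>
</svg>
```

(bCNC post)
(Date: synthetic)
G21
G90
G00 X78.63 Y15.64
M3 S888
G1 X71.48 Y22.29 F1234
G1 X72.21 Y32.04
G1 X80.29 Y37.54
G1 X89.62 Y34.65
G1 X93.19 Y25.55
G1 X88.30 Y17.09
G1 X78.63 Y15.64
G00 X24.78 Y123.95
M3 S161
G1 X82.87 Y77.42 F2857
G00 X175.94 Y46.63
M3 S888
G1 X115.74 Y55.65 F1234
G00 X220.41 Y34.16
M3 S888
G1 X318.79 Y73.00 F1234
G00 X26.50 Y87.70
M3 S888
G1 X11.68 Y48.15 F1234
G00 X310.61 Y23.98
M3 S888
G1 X306.95 Y30.32 F1234
G1 X299.63 Y30.32
G1 X295.97 Y23.98
G1 X299.63 Y17.64
G1 X306.95 Y17.64
G1 X310.61 Y23.98
G00 X274.80 Y39.54
M3 S888
G1 X159.23 Y13.28 F1234
M5
G00 X0.00 Y0.00

viewBox `0 0 333.06 129.65` with mm width/height → 1 unit = 1 mm. Flip: y_m = 129.65 − y_svg.

**Shape 1** — `<path>` regular polygon, stroke `#ff8800` → cut (S888, F1234). Machine vertices: (78.63,15.64) → (71.48,22.29) → (72.21,32.04) → (80.29,37.54) → (89.62,34.65) → (93.19,25.55) → (88.30,17.09) → (78.63,15.64). Closed: final G1 returns to the first vertex.

**Shape 2** — `<path>` line segment, stroke `#ff00ff` → engrave (S161, F2857). Machine vertices: (24.78,123.95) → (82.87,77.42). Open path.

**Shape 3** — `<polyline>` line segment, stroke `#ff8800` → cut (S888, F1234). Machine vertices: (175.94,46.63) → (115.74,55.65). Open path.

**Shape 4** — `<polyline>` line segment, stroke `#ff8800` → cut (S888, F1234). Machine vertices: (220.41,34.16) → (318.79,73.00). Open path.

**Shape 5** — `<polyline>` line segment, stroke `#ff8800` → cut (S888, F1234). Machine vertices: (26.50,87.70) → (11.68,48.15). Open path.

**Shape 6** — `<circle>` circle, stroke `#ff8800` → cut (S888, F1234). Machine vertices: (310.61,23.98) → (306.95,30.32) → (299.63,30.32) → (295.97,23.98) → (299.63,17.64) → (306.95,17.64) → (310.61,23.98). Closed: final G1 returns to the first vertex.

**Shape 7** — `<polyline>` line segment, stroke `#ff8800` → cut (S888, F1234). Machine vertices: (274.80,39.54) → (159.23,13.28). Open path.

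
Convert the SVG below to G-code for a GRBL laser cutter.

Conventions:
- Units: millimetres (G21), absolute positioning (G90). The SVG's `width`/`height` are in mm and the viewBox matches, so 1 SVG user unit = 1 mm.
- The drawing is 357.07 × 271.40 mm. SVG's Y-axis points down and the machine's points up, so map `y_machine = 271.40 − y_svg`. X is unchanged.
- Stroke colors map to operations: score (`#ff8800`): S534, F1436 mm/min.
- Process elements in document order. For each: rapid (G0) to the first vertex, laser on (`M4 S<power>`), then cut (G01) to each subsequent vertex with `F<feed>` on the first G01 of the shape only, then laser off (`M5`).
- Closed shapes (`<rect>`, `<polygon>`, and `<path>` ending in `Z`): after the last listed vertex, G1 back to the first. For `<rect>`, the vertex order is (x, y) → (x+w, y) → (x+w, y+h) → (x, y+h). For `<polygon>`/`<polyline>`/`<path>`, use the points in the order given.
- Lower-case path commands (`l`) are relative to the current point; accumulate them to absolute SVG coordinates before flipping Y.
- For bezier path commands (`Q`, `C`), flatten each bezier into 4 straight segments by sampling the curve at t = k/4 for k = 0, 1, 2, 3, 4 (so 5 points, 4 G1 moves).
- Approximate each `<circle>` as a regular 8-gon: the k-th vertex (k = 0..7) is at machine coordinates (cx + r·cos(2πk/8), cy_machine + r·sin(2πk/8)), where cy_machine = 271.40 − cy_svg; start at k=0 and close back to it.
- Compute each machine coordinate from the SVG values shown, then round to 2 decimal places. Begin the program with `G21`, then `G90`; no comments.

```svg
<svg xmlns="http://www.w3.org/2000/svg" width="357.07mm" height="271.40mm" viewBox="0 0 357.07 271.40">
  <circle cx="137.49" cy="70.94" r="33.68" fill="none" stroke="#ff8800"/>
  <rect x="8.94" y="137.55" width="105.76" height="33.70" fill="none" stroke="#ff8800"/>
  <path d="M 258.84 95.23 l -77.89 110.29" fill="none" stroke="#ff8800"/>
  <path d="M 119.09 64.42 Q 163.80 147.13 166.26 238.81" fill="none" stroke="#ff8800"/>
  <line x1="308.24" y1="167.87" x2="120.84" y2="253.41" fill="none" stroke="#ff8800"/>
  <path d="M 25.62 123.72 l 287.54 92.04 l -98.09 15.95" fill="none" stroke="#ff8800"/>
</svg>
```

G21
G90
G0 X171.17 Y200.46
M4 S534
G01 X161.31 Y224.28 F1436
G01 X137.49 Y234.14
G01 X113.67 Y224.28
G01 X103.81 Y200.46
G01 X113.67 Y176.64
G01 X137.49 Y166.78
G01 X161.31 Y176.64
G01 X171.17 Y200.46
M5
G0 X8.94 Y133.85
M4 S534
G01 X114.70 Y133.85 F1436
G01 X114.70 Y100.15
G01 X8.94 Y100.15
G01 X8.94 Y133.85
M5
G0 X258.84 Y176.17
M4 S534
G01 X180.95 Y65.88 F1436
M5
G0 X119.09 Y206.98
M4 S534
G01 X138.80 Y165.06 F1436
G01 X153.24 Y122.03
G01 X162.39 Y77.87
G01 X166.26 Y32.59
M5
G0 X308.24 Y103.53
M4 S534
G01 X120.84 Y17.99 F1436
M5
G0 X25.62 Y147.68
M4 S534
G01 X313.16 Y55.64 F1436
G01 X215.07 Y39.69
M5

1 u = 1 mm; y_m = 271.40 − y.

[1] `<circle>` circle, #ff8800→score S534 F1436: (171.17,200.46) → (161.31,224.28) → (137.49,234.14) → (113.67,224.28) → (103.81,200.46) → (113.67,176.64) → (137.49,166.78) → (161.31,176.64) → (171.17,200.46) (closed)

[2] `<rect>` rectangle, #ff8800→score S534 F1436: (8.94,133.85) → (114.70,133.85) → (114.70,100.15) → (8.94,100.15) → (8.94,133.85) (closed)

[3] `<path>` line segment, #ff8800→score S534 F1436: (258.84,176.17) → (180.95,65.88)

[4] `<path>` quadratic bezier, #ff8800→score S534 F1436: (119.09,206.98) → (138.80,165.06) → (153.24,122.03) → (162.39,77.87) → (166.26,32.59)

[5] `<line>` line segment, #ff8800→score S534 F1436: (308.24,103.53) → (120.84,17.99)

[6] `<path>` open polyline, #ff8800→score S534 F1436: (25.62,147.68) → (313.16,55.64) → (215.07,39.69)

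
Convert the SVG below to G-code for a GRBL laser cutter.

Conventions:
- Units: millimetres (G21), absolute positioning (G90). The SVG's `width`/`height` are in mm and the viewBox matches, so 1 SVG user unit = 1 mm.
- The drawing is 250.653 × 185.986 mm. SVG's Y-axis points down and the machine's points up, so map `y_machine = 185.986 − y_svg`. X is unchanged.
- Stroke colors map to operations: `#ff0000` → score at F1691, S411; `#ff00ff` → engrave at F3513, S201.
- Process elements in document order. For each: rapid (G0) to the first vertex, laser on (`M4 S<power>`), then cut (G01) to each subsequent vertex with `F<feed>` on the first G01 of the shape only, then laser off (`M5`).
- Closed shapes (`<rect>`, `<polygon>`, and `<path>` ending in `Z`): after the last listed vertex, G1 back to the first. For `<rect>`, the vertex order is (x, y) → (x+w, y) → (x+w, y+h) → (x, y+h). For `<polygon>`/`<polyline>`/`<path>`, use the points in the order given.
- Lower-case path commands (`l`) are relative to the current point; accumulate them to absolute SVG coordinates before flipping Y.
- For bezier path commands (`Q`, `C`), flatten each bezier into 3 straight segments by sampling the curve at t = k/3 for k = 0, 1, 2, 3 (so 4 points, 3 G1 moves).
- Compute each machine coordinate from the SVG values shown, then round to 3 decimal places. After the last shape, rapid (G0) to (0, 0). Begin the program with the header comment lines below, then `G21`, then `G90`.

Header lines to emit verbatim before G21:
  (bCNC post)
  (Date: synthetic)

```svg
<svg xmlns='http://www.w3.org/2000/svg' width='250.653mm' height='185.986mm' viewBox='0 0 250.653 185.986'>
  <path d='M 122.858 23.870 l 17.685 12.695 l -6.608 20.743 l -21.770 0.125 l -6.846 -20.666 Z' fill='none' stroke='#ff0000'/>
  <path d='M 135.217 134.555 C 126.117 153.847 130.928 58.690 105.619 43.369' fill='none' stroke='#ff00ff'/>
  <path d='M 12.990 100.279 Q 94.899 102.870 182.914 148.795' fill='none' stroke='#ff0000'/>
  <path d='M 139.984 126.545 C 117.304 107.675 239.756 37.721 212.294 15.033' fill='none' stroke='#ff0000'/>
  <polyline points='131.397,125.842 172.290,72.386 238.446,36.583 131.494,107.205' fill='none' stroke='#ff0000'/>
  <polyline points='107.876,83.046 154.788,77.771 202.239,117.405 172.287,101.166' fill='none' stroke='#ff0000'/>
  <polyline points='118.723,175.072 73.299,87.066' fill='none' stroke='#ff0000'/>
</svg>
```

(bCNC post)
(Date: synthetic)
G21
G90
G0 X122.858 Y162.116
M4 S411
G01 X140.543 Y149.421 F1691
G01 X133.935 Y128.678
G01 X112.165 Y128.553
G01 X105.319 Y149.219
G01 X122.858 Y162.116
M5
G0 X135.217 Y51.431
M4 S201
G01 X129.123 Y63.093 F3513
G01 X122.519 Y107.880
G01 X105.619 Y142.617
M5
G0 X12.990 Y85.707
M4 S411
G01 X68.274 Y79.165 F1691
G01 X124.916 Y62.993
G01 X182.914 Y37.191
M5
G0 X139.984 Y59.441
M4 S411
G01 X154.754 Y91.696 F1691
G01 X200.712 Y136.152
G01 X212.294 Y170.953
M5
G0 X131.397 Y60.144
M4 S411
G01 X172.290 Y113.600 F1691
G01 X238.446 Y149.403
G01 X131.494 Y78.781
M5
G0 X107.876 Y102.940
M4 S411
G01 X154.788 Y108.215 F1691
G01 X202.239 Y68.581
G01 X172.287 Y84.820
M5
G0 X118.723 Y10.914
M4 S411
G01 X73.299 Y98.920 F1691
M5
G0 X0.000 Y0.000

Since the viewBox matches the mm dimensions, user units are millimetres directly. The only transform is the Y-flip y_m = 185.986 − y_svg.

Shape 1 is a regular polygon drawn with `<path>`. Its stroke #ff0000 means score at S411, F1691. After flipping Y the toolpath is (122.858,162.116) → (140.543,149.421) → (133.935,128.678) → (112.165,128.553) → (105.319,149.219) → (122.858,162.116), returning to the start.

Shape 2 is a cubic bezier drawn with `<path>`. Its stroke #ff00ff means engrave at S201, F3513. After flipping Y the toolpath is (135.217,51.431) → (129.123,63.093) → (122.519,107.880) → (105.619,142.617).

Shape 3 is a quadratic bezier drawn with `<path>`. Its stroke #ff0000 means score at S411, F1691. After flipping Y the toolpath is (12.990,85.707) → (68.274,79.165) → (124.916,62.993) → (182.914,37.191).

Shape 4 is a cubic bezier drawn with `<path>`. Its stroke #ff0000 means score at S411, F1691. After flipping Y the toolpath is (139.984,59.441) → (154.754,91.696) → (200.712,136.152) → (212.294,170.953).

Shape 5 is a open polyline drawn with `<polyline>`. Its stroke #ff0000 means score at S411, F1691. After flipping Y the toolpath is (131.397,60.144) → (172.290,113.600) → (238.446,149.403) → (131.494,78.781).

Shape 6 is a open polyline drawn with `<polyline>`. Its stroke #ff0000 means score at S411, F1691. After flipping Y the toolpath is (107.876,102.940) → (154.788,108.215) → (202.239,68.581) → (172.287,84.820).

Shape 7 is a line segment drawn with `<polyline>`. Its stroke #ff0000 means score at S411, F1691. After flipping Y the toolpath is (118.723,10.914) → (73.299,98.920).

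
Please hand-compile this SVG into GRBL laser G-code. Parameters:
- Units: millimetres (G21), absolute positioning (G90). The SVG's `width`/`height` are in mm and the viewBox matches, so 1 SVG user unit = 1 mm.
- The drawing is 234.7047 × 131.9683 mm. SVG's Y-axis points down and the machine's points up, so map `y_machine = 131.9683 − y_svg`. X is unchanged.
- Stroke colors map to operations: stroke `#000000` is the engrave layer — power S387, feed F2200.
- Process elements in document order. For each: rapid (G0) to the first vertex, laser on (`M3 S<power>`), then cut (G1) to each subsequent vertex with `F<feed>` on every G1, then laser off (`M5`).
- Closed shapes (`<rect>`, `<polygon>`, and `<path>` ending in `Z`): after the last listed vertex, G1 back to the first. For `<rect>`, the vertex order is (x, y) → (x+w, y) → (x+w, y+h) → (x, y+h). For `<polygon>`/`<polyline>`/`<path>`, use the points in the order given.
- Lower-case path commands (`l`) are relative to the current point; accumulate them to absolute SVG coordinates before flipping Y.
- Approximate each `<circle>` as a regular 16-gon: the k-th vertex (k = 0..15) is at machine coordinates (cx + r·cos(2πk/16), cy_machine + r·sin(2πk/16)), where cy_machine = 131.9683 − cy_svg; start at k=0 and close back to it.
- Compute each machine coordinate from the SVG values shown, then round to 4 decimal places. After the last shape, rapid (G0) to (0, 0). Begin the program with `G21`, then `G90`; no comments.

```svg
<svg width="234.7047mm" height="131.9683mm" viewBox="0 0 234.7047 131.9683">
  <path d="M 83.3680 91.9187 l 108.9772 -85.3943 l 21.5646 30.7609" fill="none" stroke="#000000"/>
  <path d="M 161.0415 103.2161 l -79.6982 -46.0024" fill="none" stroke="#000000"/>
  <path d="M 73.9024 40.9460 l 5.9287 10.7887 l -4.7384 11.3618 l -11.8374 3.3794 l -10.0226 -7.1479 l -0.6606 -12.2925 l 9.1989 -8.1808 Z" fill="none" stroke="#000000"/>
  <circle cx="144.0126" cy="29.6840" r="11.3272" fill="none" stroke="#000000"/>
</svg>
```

G21
G90
G0 X83.3680 Y40.0496
M3 S387
G1 X192.3452 Y125.4439 F2200
G1 X213.9098 Y94.6830 F2200
M5
G0 X161.0415 Y28.7522
M3 S387
G1 X81.3433 Y74.7546 F2200
M5
G0 X73.9024 Y91.0223
M3 S387
G1 X79.8311 Y80.2336 F2200
G1 X75.0927 Y68.8718 F2200
G1 X63.2553 Y65.4924 F2200
G1 X53.2327 Y72.6403 F2200
G1 X52.5721 Y84.9328 F2200
G1 X61.7710 Y93.1136 F2200
G1 X73.9024 Y91.0223 F2200
M5
G0 X155.3398 Y102.2843
M3 S387
G1 X154.4776 Y106.6190 F2200
G1 X152.0221 Y110.2938 F2200
G1 X148.3473 Y112.7493 F2200
G1 X144.0126 Y113.6115 F2200
G1 X139.6779 Y112.7493 F2200
G1 X136.0031 Y110.2938 F2200
G1 X133.5476 Y106.6190 F2200
G1 X132.6854 Y102.2843 F2200
G1 X133.5476 Y97.9496 F2200
G1 X136.0031 Y94.2748 F2200
G1 X139.6779 Y91.8193 F2200
G1 X144.0126 Y90.9571 F2200
G1 X148.3473 Y91.8193 F2200
G1 X152.0221 Y94.2748 F2200
G1 X154.4776 Y97.9496 F2200
G1 X155.3398 Y102.2843 F2200
M5
G0 X0.0000 Y0.0000

1 u = 1 mm; y_m = 131.9683 − y.

[1] `<path>` open polyline, #000000→engrave S387 F2200: (83.3680,40.0496) → (192.3452,125.4439) → (213.9098,94.6830)

[2] `<path>` line segment, #000000→engrave S387 F2200: (161.0415,28.7522) → (81.3433,74.7546)

[3] `<path>` regular polygon, #000000→engrave S387 F2200: (73.9024,91.0223) → (79.8311,80.2336) → (75.0927,68.8718) → (63.2553,65.4924) → (53.2327,72.6403) → (52.5721,84.9328) → (61.7710,93.1136) → (73.9024,91.0223) (closed)

[4] `<circle>` circle, #000000→engrave S387 F2200: (155.3398,102.2843) → (154.4776,106.6190) → (152.0221,110.2938) → (148.3473,112.7493) → (144.0126,113.6115) → (139.6779,112.7493) → (136.0031,110.2938) → (133.5476,106.6190) → (132.6854,102.2843) → (133.5476,97.9496) → (136.0031,94.2748) → (139.6779,91.8193) → (144.0126,90.9571) → (148.3473,91.8193) → (152.0221,94.2748) → (154.4776,97.9496) → (155.3398,102.2843) (closed)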